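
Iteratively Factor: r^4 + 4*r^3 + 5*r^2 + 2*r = (r + 1)*(r^3 + 3*r^2 + 2*r) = (r + 1)*(r + 2)*(r^2 + r) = (r + 1)^2*(r + 2)*(r)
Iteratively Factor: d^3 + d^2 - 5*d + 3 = (d - 1)*(d^2 + 2*d - 3) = (d - 1)^2*(d + 3)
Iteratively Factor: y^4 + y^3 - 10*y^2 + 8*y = (y - 2)*(y^3 + 3*y^2 - 4*y) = (y - 2)*(y + 4)*(y^2 - y) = y*(y - 2)*(y + 4)*(y - 1)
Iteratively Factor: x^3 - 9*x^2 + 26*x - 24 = (x - 4)*(x^2 - 5*x + 6) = (x - 4)*(x - 2)*(x - 3)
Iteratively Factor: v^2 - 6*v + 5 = (v - 1)*(v - 5)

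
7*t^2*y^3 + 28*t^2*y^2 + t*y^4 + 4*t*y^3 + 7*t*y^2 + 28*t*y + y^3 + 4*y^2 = y*(7*t + y)*(y + 4)*(t*y + 1)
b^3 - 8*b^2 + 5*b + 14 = (b - 7)*(b - 2)*(b + 1)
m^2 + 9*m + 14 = (m + 2)*(m + 7)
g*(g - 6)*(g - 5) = g^3 - 11*g^2 + 30*g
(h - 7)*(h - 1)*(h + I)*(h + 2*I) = h^4 - 8*h^3 + 3*I*h^3 + 5*h^2 - 24*I*h^2 + 16*h + 21*I*h - 14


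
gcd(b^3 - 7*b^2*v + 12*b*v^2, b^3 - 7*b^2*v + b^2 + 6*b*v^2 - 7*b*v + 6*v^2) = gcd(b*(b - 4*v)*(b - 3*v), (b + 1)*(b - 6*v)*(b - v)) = 1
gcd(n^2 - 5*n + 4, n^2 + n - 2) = n - 1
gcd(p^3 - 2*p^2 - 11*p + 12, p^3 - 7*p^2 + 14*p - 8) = p^2 - 5*p + 4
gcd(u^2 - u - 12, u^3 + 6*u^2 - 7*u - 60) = 1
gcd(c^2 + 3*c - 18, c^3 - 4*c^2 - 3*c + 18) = c - 3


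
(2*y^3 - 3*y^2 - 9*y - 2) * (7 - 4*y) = -8*y^4 + 26*y^3 + 15*y^2 - 55*y - 14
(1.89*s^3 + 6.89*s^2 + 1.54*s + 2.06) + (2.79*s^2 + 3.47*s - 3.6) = 1.89*s^3 + 9.68*s^2 + 5.01*s - 1.54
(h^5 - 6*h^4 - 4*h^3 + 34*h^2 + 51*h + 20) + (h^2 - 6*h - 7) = h^5 - 6*h^4 - 4*h^3 + 35*h^2 + 45*h + 13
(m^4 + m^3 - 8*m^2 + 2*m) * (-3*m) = -3*m^5 - 3*m^4 + 24*m^3 - 6*m^2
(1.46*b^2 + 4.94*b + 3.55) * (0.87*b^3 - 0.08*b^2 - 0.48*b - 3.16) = 1.2702*b^5 + 4.181*b^4 + 1.9925*b^3 - 7.2688*b^2 - 17.3144*b - 11.218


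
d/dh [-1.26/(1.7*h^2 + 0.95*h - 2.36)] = (4.284*h + 1.197)/(1.7*h^2 + 0.95*h - 2.36)^2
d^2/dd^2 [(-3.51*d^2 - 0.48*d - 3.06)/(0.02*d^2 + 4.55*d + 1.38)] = (-1.73472347597681e-18*d^4 + 0.638436*d^3 + 0.573911999999979*d^2 - 1.59127199999998*d - 133.871436)/(8.0e-6*d^6 + 0.00546*d^5 + 1.243806*d^4 + 94.949855*d^3 + 85.822614*d^2 + 25.99506*d + 2.628072)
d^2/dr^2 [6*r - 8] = 0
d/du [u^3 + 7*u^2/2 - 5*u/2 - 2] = 3*u^2 + 7*u - 5/2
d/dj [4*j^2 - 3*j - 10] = 8*j - 3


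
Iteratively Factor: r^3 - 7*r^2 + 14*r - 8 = (r - 4)*(r^2 - 3*r + 2) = (r - 4)*(r - 2)*(r - 1)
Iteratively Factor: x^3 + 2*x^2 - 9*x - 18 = (x + 2)*(x^2 - 9) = (x + 2)*(x + 3)*(x - 3)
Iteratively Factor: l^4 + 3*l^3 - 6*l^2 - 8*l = (l + 4)*(l^3 - l^2 - 2*l) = (l - 2)*(l + 4)*(l^2 + l) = (l - 2)*(l + 1)*(l + 4)*(l)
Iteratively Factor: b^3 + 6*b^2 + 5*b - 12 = (b - 1)*(b^2 + 7*b + 12) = (b - 1)*(b + 3)*(b + 4)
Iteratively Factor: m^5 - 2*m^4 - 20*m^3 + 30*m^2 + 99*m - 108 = (m - 3)*(m^4 + m^3 - 17*m^2 - 21*m + 36) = (m - 3)*(m + 3)*(m^3 - 2*m^2 - 11*m + 12) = (m - 3)*(m + 3)^2*(m^2 - 5*m + 4) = (m - 3)*(m - 1)*(m + 3)^2*(m - 4)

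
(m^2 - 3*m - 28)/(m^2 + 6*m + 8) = (m - 7)/(m + 2)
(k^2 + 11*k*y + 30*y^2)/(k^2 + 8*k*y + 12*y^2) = (k + 5*y)/(k + 2*y)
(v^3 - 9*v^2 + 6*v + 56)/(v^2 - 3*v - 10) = (v^2 - 11*v + 28)/(v - 5)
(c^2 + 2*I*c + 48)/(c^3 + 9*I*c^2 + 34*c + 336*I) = 1/(c + 7*I)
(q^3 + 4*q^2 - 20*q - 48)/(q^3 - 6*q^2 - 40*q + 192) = (q + 2)/(q - 8)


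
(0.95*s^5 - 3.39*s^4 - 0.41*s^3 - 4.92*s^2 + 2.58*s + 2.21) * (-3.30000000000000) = -3.135*s^5 + 11.187*s^4 + 1.353*s^3 + 16.236*s^2 - 8.514*s - 7.293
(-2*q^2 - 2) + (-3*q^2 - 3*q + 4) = -5*q^2 - 3*q + 2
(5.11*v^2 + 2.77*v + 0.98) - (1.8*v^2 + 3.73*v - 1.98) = 3.31*v^2 - 0.96*v + 2.96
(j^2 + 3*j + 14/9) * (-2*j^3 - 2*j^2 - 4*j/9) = -2*j^5 - 8*j^4 - 86*j^3/9 - 40*j^2/9 - 56*j/81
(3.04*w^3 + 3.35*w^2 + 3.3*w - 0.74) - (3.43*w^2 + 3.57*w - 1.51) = 3.04*w^3 - 0.0800000000000001*w^2 - 0.27*w + 0.77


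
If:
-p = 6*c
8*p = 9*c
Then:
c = 0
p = 0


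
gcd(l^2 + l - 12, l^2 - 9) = l - 3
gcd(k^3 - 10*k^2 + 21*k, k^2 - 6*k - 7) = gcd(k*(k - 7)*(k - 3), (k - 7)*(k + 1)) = k - 7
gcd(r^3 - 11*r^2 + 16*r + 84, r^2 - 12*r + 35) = r - 7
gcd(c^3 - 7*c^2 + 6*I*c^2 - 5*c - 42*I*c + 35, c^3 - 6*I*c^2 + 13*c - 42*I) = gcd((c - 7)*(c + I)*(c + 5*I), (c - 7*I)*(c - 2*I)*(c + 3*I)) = 1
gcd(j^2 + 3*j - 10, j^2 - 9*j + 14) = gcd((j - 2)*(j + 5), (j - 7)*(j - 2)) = j - 2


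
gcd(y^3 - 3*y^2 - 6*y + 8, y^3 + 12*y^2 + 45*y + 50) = y + 2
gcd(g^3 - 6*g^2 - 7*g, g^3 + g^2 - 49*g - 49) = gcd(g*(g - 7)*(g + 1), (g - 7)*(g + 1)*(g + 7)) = g^2 - 6*g - 7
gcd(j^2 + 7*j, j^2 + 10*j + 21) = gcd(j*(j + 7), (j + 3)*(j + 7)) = j + 7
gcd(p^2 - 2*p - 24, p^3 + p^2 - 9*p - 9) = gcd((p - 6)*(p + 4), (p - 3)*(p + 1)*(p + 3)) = 1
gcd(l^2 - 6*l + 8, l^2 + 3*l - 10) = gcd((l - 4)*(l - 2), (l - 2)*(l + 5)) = l - 2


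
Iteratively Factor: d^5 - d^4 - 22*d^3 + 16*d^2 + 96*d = (d + 4)*(d^4 - 5*d^3 - 2*d^2 + 24*d) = (d - 3)*(d + 4)*(d^3 - 2*d^2 - 8*d) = (d - 3)*(d + 2)*(d + 4)*(d^2 - 4*d) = (d - 4)*(d - 3)*(d + 2)*(d + 4)*(d)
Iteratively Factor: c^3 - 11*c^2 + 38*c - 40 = (c - 5)*(c^2 - 6*c + 8) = (c - 5)*(c - 2)*(c - 4)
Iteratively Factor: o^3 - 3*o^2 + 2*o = (o - 1)*(o^2 - 2*o) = (o - 2)*(o - 1)*(o)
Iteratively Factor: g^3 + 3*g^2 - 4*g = (g)*(g^2 + 3*g - 4) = g*(g + 4)*(g - 1)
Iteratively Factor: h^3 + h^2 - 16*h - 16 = (h - 4)*(h^2 + 5*h + 4) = (h - 4)*(h + 4)*(h + 1)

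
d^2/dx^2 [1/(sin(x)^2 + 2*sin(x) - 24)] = 2*(-2*sin(x)^4 - 3*sin(x)^3 - 47*sin(x)^2 - 18*sin(x) + 28)/(sin(x)^2 + 2*sin(x) - 24)^3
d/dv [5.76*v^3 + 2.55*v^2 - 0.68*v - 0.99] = 17.28*v^2 + 5.1*v - 0.68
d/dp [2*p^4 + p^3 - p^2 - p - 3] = 8*p^3 + 3*p^2 - 2*p - 1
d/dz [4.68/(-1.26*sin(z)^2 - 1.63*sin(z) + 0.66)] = (11.7936*sin(z) + 7.6284)*cos(z)/(1.26*sin(z)^2 + 1.63*sin(z) - 0.66)^2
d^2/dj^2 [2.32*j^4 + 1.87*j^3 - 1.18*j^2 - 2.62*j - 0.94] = 27.84*j^2 + 11.22*j - 2.36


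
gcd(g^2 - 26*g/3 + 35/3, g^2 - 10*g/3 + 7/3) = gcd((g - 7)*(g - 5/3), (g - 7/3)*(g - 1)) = 1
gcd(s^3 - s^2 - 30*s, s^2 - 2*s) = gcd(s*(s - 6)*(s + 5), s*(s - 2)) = s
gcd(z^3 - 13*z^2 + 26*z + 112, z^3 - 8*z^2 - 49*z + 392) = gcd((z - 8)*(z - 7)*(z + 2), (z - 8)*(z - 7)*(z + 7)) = z^2 - 15*z + 56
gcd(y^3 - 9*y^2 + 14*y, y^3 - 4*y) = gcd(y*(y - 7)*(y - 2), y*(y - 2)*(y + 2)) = y^2 - 2*y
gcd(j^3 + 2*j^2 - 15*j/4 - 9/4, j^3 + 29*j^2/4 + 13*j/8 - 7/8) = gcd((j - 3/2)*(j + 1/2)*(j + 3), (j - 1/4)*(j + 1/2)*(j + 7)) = j + 1/2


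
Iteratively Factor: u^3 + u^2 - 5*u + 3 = (u - 1)*(u^2 + 2*u - 3) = (u - 1)*(u + 3)*(u - 1)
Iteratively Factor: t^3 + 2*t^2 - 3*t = (t + 3)*(t^2 - t) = t*(t + 3)*(t - 1)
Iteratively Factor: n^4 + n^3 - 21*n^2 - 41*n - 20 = (n + 1)*(n^3 - 21*n - 20) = (n - 5)*(n + 1)*(n^2 + 5*n + 4) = (n - 5)*(n + 1)*(n + 4)*(n + 1)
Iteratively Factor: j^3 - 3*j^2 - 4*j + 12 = (j - 2)*(j^2 - j - 6) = (j - 3)*(j - 2)*(j + 2)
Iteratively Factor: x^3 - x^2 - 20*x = (x + 4)*(x^2 - 5*x) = (x - 5)*(x + 4)*(x)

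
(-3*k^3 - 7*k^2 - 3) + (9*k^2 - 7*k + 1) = -3*k^3 + 2*k^2 - 7*k - 2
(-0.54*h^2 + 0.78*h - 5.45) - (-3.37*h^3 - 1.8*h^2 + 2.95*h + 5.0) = 3.37*h^3 + 1.26*h^2 - 2.17*h - 10.45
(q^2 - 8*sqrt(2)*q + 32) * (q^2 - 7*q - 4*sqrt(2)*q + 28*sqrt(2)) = q^4 - 12*sqrt(2)*q^3 - 7*q^3 + 96*q^2 + 84*sqrt(2)*q^2 - 672*q - 128*sqrt(2)*q + 896*sqrt(2)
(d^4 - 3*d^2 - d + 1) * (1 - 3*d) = -3*d^5 + d^4 + 9*d^3 - 4*d + 1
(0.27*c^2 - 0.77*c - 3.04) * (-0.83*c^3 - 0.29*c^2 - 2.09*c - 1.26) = -0.2241*c^5 + 0.5608*c^4 + 2.1822*c^3 + 2.1507*c^2 + 7.3238*c + 3.8304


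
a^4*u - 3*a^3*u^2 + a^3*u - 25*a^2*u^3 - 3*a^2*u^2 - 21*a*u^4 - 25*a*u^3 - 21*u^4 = (a - 7*u)*(a + u)*(a + 3*u)*(a*u + u)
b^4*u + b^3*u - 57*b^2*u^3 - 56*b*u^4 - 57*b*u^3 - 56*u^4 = (b - 8*u)*(b + u)*(b + 7*u)*(b*u + u)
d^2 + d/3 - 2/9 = (d - 1/3)*(d + 2/3)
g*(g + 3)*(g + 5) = g^3 + 8*g^2 + 15*g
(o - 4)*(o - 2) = o^2 - 6*o + 8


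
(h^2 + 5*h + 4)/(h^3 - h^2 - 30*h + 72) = (h^2 + 5*h + 4)/(h^3 - h^2 - 30*h + 72)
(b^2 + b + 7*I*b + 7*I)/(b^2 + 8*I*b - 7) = (b + 1)/(b + I)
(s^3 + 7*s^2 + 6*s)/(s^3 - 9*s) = (s^2 + 7*s + 6)/(s^2 - 9)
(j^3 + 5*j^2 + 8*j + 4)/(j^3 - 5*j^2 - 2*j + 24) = (j^2 + 3*j + 2)/(j^2 - 7*j + 12)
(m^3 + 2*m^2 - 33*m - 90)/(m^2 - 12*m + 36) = (m^2 + 8*m + 15)/(m - 6)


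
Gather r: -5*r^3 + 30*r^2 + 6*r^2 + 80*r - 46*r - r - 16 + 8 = -5*r^3 + 36*r^2 + 33*r - 8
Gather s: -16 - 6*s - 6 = -6*s - 22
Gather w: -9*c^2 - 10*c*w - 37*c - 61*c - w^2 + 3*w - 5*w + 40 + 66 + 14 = -9*c^2 - 98*c - w^2 + w*(-10*c - 2) + 120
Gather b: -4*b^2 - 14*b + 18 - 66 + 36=-4*b^2 - 14*b - 12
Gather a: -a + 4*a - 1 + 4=3*a + 3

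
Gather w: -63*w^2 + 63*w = -63*w^2 + 63*w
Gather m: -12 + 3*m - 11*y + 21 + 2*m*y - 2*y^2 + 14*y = m*(2*y + 3) - 2*y^2 + 3*y + 9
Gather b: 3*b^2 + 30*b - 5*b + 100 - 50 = 3*b^2 + 25*b + 50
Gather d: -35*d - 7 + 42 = 35 - 35*d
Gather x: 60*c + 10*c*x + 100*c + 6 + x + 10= 160*c + x*(10*c + 1) + 16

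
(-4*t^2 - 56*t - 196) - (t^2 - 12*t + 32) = -5*t^2 - 44*t - 228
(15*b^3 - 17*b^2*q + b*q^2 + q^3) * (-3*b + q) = -45*b^4 + 66*b^3*q - 20*b^2*q^2 - 2*b*q^3 + q^4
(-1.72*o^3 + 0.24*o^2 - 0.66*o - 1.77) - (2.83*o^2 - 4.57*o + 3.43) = -1.72*o^3 - 2.59*o^2 + 3.91*o - 5.2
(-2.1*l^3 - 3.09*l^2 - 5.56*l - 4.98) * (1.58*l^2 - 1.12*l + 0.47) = -3.318*l^5 - 2.5302*l^4 - 6.311*l^3 - 3.0935*l^2 + 2.9644*l - 2.3406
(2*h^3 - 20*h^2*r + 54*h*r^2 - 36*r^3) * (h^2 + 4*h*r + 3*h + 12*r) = 2*h^5 - 12*h^4*r + 6*h^4 - 26*h^3*r^2 - 36*h^3*r + 180*h^2*r^3 - 78*h^2*r^2 - 144*h*r^4 + 540*h*r^3 - 432*r^4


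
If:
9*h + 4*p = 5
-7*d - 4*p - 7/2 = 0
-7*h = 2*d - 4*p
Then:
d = -7/10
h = 2/5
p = 7/20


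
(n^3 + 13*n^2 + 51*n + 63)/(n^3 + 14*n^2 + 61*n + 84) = (n + 3)/(n + 4)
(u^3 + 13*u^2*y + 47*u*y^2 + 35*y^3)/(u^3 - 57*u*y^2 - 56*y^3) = (-u - 5*y)/(-u + 8*y)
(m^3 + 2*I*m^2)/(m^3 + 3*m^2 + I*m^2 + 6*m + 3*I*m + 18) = m^2*(m + 2*I)/(m^3 + m^2*(3 + I) + 3*m*(2 + I) + 18)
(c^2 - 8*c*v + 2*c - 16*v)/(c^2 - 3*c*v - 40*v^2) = (c + 2)/(c + 5*v)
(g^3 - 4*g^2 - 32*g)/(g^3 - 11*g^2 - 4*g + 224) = g/(g - 7)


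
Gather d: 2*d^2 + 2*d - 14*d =2*d^2 - 12*d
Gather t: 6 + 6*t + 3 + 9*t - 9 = 15*t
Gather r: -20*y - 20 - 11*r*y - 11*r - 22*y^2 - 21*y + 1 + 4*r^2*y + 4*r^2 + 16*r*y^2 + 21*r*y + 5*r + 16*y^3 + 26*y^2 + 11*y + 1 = r^2*(4*y + 4) + r*(16*y^2 + 10*y - 6) + 16*y^3 + 4*y^2 - 30*y - 18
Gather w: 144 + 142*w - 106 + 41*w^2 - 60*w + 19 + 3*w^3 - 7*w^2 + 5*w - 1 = 3*w^3 + 34*w^2 + 87*w + 56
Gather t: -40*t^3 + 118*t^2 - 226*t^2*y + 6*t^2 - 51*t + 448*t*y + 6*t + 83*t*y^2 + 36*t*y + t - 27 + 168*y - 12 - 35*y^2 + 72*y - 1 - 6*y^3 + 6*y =-40*t^3 + t^2*(124 - 226*y) + t*(83*y^2 + 484*y - 44) - 6*y^3 - 35*y^2 + 246*y - 40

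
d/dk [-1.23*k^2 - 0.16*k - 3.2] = -2.46*k - 0.16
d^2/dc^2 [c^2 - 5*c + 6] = 2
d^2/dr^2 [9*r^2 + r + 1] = 18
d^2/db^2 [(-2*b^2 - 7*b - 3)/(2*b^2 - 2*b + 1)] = 4*(-18*b^3 - 12*b^2 + 39*b - 11)/(8*b^6 - 24*b^5 + 36*b^4 - 32*b^3 + 18*b^2 - 6*b + 1)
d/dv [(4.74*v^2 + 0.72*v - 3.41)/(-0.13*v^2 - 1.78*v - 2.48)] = (-8.3436*v^2 - 24.397*v - 7.8554)/(0.0169*v^4 + 0.4628*v^3 + 3.8132*v^2 + 8.8288*v + 6.1504)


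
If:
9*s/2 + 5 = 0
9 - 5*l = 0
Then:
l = 9/5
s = -10/9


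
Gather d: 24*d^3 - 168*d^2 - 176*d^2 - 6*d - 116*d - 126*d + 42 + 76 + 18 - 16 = 24*d^3 - 344*d^2 - 248*d + 120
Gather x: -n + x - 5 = -n + x - 5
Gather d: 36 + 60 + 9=105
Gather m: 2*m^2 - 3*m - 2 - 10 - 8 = 2*m^2 - 3*m - 20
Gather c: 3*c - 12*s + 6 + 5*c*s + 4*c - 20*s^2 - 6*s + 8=c*(5*s + 7) - 20*s^2 - 18*s + 14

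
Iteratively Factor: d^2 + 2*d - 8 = (d + 4)*(d - 2)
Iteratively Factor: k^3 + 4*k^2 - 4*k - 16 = (k - 2)*(k^2 + 6*k + 8) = (k - 2)*(k + 4)*(k + 2)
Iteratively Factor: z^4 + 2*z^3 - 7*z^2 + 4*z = (z + 4)*(z^3 - 2*z^2 + z) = (z - 1)*(z + 4)*(z^2 - z) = (z - 1)^2*(z + 4)*(z)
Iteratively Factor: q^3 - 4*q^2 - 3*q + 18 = (q - 3)*(q^2 - q - 6) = (q - 3)^2*(q + 2)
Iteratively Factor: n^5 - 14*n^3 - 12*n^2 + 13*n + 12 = (n - 4)*(n^4 + 4*n^3 + 2*n^2 - 4*n - 3) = (n - 4)*(n + 1)*(n^3 + 3*n^2 - n - 3) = (n - 4)*(n - 1)*(n + 1)*(n^2 + 4*n + 3) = (n - 4)*(n - 1)*(n + 1)*(n + 3)*(n + 1)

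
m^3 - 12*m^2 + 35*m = m*(m - 7)*(m - 5)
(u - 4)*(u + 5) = u^2 + u - 20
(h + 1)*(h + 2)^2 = h^3 + 5*h^2 + 8*h + 4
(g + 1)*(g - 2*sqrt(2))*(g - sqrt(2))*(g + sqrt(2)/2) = g^4 - 5*sqrt(2)*g^3/2 + g^3 - 5*sqrt(2)*g^2/2 + g^2 + g + 2*sqrt(2)*g + 2*sqrt(2)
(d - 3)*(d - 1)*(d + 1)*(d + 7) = d^4 + 4*d^3 - 22*d^2 - 4*d + 21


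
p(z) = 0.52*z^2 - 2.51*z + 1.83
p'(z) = 1.04*z - 2.51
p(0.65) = 0.42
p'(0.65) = -1.83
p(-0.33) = 2.71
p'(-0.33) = -2.85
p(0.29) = 1.15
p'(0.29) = -2.21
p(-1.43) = 6.48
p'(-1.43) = -4.00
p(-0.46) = 3.09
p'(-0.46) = -2.99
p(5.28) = 3.07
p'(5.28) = 2.98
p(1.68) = -0.92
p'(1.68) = -0.76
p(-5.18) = 28.78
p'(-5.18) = -7.90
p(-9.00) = 66.54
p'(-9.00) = -11.87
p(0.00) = 1.83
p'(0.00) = -2.51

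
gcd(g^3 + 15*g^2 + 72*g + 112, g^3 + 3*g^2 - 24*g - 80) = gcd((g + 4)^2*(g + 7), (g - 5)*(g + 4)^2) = g^2 + 8*g + 16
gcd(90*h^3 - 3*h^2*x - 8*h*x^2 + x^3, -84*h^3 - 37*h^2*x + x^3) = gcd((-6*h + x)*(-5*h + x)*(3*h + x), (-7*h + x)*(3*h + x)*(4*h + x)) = 3*h + x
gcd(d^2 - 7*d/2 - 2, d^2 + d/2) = d + 1/2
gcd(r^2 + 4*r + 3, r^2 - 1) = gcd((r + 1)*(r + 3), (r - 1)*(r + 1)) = r + 1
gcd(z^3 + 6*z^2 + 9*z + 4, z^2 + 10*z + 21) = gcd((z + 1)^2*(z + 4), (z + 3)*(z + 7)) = 1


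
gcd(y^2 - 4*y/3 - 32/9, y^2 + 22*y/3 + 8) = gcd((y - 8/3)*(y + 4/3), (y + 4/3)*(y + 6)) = y + 4/3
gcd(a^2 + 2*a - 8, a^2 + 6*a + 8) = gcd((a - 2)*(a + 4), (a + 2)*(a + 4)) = a + 4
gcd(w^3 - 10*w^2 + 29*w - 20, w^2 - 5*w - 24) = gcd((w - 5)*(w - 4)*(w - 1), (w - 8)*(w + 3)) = 1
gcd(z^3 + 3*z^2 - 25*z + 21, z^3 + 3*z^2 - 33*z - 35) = z + 7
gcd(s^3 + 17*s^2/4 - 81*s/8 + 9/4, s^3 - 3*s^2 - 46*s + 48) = s + 6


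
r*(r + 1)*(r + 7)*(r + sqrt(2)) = r^4 + sqrt(2)*r^3 + 8*r^3 + 7*r^2 + 8*sqrt(2)*r^2 + 7*sqrt(2)*r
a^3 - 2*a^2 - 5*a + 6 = (a - 3)*(a - 1)*(a + 2)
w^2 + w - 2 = (w - 1)*(w + 2)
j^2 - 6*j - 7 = (j - 7)*(j + 1)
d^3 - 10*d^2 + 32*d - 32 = (d - 4)^2*(d - 2)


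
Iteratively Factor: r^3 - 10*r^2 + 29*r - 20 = (r - 5)*(r^2 - 5*r + 4) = (r - 5)*(r - 1)*(r - 4)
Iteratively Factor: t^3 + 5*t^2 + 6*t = (t)*(t^2 + 5*t + 6) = t*(t + 2)*(t + 3)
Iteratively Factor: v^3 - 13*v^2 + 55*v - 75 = (v - 5)*(v^2 - 8*v + 15) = (v - 5)*(v - 3)*(v - 5)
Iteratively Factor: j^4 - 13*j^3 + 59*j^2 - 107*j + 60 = (j - 3)*(j^3 - 10*j^2 + 29*j - 20) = (j - 5)*(j - 3)*(j^2 - 5*j + 4) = (j - 5)*(j - 4)*(j - 3)*(j - 1)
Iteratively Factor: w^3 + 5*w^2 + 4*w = (w + 1)*(w^2 + 4*w) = (w + 1)*(w + 4)*(w)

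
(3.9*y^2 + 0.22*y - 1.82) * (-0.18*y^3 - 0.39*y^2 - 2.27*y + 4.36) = -0.702*y^5 - 1.5606*y^4 - 8.6112*y^3 + 17.2144*y^2 + 5.0906*y - 7.9352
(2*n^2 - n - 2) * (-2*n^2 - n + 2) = -4*n^4 + 9*n^2 - 4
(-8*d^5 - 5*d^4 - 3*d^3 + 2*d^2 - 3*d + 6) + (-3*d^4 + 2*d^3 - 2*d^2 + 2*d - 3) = -8*d^5 - 8*d^4 - d^3 - d + 3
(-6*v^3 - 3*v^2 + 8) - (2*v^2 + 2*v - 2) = -6*v^3 - 5*v^2 - 2*v + 10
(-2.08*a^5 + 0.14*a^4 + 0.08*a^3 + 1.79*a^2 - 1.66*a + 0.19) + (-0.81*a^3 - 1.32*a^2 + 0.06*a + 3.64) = -2.08*a^5 + 0.14*a^4 - 0.73*a^3 + 0.47*a^2 - 1.6*a + 3.83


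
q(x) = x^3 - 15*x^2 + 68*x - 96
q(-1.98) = -297.21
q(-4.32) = -750.32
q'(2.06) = 18.93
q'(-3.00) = 185.00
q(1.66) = -19.88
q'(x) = 3*x^2 - 30*x + 68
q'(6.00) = -4.00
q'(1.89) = 22.02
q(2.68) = -2.25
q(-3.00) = -462.00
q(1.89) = -14.31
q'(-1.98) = 139.16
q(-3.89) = -646.37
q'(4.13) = -4.73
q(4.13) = -0.57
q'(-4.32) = 253.59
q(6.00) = -12.00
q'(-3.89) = 230.10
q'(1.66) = 26.47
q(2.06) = -10.83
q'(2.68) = 9.15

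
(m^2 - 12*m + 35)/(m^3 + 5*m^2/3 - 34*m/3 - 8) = 3*(m^2 - 12*m + 35)/(3*m^3 + 5*m^2 - 34*m - 24)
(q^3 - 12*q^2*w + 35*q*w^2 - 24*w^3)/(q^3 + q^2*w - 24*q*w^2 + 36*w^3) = (q^2 - 9*q*w + 8*w^2)/(q^2 + 4*q*w - 12*w^2)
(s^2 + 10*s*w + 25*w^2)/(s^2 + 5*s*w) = (s + 5*w)/s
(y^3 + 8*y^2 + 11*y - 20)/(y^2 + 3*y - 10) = (y^2 + 3*y - 4)/(y - 2)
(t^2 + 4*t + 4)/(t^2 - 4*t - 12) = (t + 2)/(t - 6)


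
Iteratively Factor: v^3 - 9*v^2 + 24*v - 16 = (v - 4)*(v^2 - 5*v + 4) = (v - 4)^2*(v - 1)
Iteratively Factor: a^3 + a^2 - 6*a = (a - 2)*(a^2 + 3*a) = a*(a - 2)*(a + 3)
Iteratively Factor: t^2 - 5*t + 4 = (t - 4)*(t - 1)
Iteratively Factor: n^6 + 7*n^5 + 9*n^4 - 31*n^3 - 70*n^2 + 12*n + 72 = (n + 3)*(n^5 + 4*n^4 - 3*n^3 - 22*n^2 - 4*n + 24) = (n + 3)^2*(n^4 + n^3 - 6*n^2 - 4*n + 8) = (n + 2)*(n + 3)^2*(n^3 - n^2 - 4*n + 4) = (n - 1)*(n + 2)*(n + 3)^2*(n^2 - 4) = (n - 1)*(n + 2)^2*(n + 3)^2*(n - 2)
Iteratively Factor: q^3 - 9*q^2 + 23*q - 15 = (q - 5)*(q^2 - 4*q + 3) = (q - 5)*(q - 3)*(q - 1)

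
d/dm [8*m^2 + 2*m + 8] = 16*m + 2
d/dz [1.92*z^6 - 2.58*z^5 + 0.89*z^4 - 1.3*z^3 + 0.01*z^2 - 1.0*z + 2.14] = 11.52*z^5 - 12.9*z^4 + 3.56*z^3 - 3.9*z^2 + 0.02*z - 1.0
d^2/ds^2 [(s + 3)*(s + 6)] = 2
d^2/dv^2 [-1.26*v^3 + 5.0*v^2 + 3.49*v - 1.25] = 10.0 - 7.56*v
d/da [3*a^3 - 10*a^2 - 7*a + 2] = 9*a^2 - 20*a - 7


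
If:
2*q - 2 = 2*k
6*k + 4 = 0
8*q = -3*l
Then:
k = -2/3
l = -8/9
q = 1/3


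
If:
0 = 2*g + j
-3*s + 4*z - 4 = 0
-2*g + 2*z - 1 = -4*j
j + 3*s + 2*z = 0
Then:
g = 1/28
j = -1/14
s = -3/7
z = 19/28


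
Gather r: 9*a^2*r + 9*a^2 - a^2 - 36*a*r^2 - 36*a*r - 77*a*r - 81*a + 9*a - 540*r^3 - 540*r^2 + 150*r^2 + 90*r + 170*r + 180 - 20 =8*a^2 - 72*a - 540*r^3 + r^2*(-36*a - 390) + r*(9*a^2 - 113*a + 260) + 160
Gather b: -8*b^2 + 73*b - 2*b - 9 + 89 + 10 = -8*b^2 + 71*b + 90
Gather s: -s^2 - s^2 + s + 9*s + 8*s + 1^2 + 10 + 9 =-2*s^2 + 18*s + 20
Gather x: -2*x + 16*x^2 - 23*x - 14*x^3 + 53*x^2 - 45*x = -14*x^3 + 69*x^2 - 70*x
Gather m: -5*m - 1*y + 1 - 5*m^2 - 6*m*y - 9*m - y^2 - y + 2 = -5*m^2 + m*(-6*y - 14) - y^2 - 2*y + 3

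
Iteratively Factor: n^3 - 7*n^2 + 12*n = (n - 4)*(n^2 - 3*n) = (n - 4)*(n - 3)*(n)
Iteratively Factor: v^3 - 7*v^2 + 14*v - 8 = (v - 2)*(v^2 - 5*v + 4) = (v - 2)*(v - 1)*(v - 4)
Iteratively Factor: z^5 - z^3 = (z)*(z^4 - z^2) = z*(z - 1)*(z^3 + z^2) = z^2*(z - 1)*(z^2 + z) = z^2*(z - 1)*(z + 1)*(z)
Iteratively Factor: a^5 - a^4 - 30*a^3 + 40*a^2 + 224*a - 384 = (a + 4)*(a^4 - 5*a^3 - 10*a^2 + 80*a - 96) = (a - 2)*(a + 4)*(a^3 - 3*a^2 - 16*a + 48) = (a - 2)*(a + 4)^2*(a^2 - 7*a + 12) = (a - 3)*(a - 2)*(a + 4)^2*(a - 4)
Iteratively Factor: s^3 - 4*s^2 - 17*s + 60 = (s + 4)*(s^2 - 8*s + 15) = (s - 3)*(s + 4)*(s - 5)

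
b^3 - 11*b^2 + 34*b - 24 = (b - 6)*(b - 4)*(b - 1)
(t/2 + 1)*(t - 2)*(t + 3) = t^3/2 + 3*t^2/2 - 2*t - 6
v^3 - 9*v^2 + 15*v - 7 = (v - 7)*(v - 1)^2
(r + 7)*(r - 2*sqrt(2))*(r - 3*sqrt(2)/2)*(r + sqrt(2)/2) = r^4 - 3*sqrt(2)*r^3 + 7*r^3 - 21*sqrt(2)*r^2 + 5*r^2/2 + 3*sqrt(2)*r + 35*r/2 + 21*sqrt(2)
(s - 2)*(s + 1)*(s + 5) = s^3 + 4*s^2 - 7*s - 10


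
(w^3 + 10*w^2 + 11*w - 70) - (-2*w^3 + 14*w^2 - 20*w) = 3*w^3 - 4*w^2 + 31*w - 70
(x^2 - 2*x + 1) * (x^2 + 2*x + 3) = x^4 - 4*x + 3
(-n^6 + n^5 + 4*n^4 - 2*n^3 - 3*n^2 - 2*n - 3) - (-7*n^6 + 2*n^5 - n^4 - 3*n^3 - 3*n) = 6*n^6 - n^5 + 5*n^4 + n^3 - 3*n^2 + n - 3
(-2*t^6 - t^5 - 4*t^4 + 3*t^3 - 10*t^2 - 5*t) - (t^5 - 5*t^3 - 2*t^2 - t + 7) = -2*t^6 - 2*t^5 - 4*t^4 + 8*t^3 - 8*t^2 - 4*t - 7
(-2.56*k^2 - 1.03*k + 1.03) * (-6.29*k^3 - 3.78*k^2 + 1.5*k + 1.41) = 16.1024*k^5 + 16.1555*k^4 - 6.4253*k^3 - 9.048*k^2 + 0.0927*k + 1.4523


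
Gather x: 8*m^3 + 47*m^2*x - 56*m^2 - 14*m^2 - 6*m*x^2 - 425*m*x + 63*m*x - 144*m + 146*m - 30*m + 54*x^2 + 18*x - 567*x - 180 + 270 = 8*m^3 - 70*m^2 - 28*m + x^2*(54 - 6*m) + x*(47*m^2 - 362*m - 549) + 90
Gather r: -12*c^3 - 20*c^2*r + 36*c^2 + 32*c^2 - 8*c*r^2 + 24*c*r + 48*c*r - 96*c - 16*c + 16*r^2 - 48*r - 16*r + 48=-12*c^3 + 68*c^2 - 112*c + r^2*(16 - 8*c) + r*(-20*c^2 + 72*c - 64) + 48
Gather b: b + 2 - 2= b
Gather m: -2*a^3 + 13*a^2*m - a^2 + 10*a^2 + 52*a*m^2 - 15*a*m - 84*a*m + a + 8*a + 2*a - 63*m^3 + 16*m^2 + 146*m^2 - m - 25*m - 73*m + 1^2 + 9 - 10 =-2*a^3 + 9*a^2 + 11*a - 63*m^3 + m^2*(52*a + 162) + m*(13*a^2 - 99*a - 99)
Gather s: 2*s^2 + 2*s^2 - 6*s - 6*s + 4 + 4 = 4*s^2 - 12*s + 8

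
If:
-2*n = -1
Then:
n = 1/2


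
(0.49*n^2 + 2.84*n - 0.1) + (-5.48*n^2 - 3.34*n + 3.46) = -4.99*n^2 - 0.5*n + 3.36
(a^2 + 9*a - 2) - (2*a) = a^2 + 7*a - 2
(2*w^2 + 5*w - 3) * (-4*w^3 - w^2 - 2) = -8*w^5 - 22*w^4 + 7*w^3 - w^2 - 10*w + 6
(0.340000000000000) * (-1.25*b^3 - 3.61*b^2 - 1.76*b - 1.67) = -0.425*b^3 - 1.2274*b^2 - 0.5984*b - 0.5678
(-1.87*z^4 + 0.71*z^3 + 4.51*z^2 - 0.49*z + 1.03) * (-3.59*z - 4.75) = 6.7133*z^5 + 6.3336*z^4 - 19.5634*z^3 - 19.6634*z^2 - 1.3702*z - 4.8925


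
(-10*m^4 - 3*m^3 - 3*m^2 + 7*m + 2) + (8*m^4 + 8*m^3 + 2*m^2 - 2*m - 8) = -2*m^4 + 5*m^3 - m^2 + 5*m - 6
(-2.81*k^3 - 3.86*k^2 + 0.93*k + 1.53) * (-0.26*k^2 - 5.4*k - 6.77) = 0.7306*k^5 + 16.1776*k^4 + 39.6259*k^3 + 20.7124*k^2 - 14.5581*k - 10.3581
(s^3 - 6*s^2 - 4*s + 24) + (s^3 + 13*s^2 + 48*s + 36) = 2*s^3 + 7*s^2 + 44*s + 60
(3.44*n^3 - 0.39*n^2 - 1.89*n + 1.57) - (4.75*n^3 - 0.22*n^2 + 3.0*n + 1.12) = -1.31*n^3 - 0.17*n^2 - 4.89*n + 0.45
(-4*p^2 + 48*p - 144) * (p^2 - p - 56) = -4*p^4 + 52*p^3 + 32*p^2 - 2544*p + 8064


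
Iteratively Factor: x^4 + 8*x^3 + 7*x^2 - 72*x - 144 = (x - 3)*(x^3 + 11*x^2 + 40*x + 48) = (x - 3)*(x + 4)*(x^2 + 7*x + 12) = (x - 3)*(x + 3)*(x + 4)*(x + 4)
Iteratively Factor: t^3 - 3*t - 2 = (t + 1)*(t^2 - t - 2) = (t + 1)^2*(t - 2)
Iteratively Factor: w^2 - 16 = (w + 4)*(w - 4)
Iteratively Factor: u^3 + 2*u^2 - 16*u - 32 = (u - 4)*(u^2 + 6*u + 8) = (u - 4)*(u + 4)*(u + 2)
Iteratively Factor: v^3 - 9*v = (v + 3)*(v^2 - 3*v) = v*(v + 3)*(v - 3)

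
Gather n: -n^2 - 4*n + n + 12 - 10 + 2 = -n^2 - 3*n + 4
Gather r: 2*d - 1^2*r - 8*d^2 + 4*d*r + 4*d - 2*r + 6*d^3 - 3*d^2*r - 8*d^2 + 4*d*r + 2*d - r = 6*d^3 - 16*d^2 + 8*d + r*(-3*d^2 + 8*d - 4)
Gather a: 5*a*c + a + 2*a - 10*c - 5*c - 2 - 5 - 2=a*(5*c + 3) - 15*c - 9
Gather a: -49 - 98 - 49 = -196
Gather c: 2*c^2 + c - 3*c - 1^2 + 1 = 2*c^2 - 2*c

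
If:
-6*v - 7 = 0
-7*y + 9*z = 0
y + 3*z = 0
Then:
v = -7/6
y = 0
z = 0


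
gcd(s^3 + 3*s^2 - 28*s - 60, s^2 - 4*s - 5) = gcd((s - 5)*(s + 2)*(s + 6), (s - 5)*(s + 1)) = s - 5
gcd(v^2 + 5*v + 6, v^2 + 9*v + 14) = v + 2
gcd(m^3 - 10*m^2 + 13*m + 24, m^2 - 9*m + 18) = m - 3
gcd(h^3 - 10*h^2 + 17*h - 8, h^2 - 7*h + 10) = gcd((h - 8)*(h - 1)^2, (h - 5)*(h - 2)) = 1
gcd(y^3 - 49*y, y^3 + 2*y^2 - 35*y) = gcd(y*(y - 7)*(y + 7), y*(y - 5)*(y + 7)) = y^2 + 7*y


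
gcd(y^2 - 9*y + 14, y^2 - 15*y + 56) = y - 7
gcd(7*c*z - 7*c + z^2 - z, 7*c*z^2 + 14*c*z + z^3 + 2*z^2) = 7*c + z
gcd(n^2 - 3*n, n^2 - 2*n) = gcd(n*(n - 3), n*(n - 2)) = n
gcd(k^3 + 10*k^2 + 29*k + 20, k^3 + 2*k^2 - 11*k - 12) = k^2 + 5*k + 4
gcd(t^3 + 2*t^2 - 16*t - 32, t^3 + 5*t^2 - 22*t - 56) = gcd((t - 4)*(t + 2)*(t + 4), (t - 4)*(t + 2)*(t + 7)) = t^2 - 2*t - 8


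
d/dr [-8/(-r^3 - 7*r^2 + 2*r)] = 8*(-3*r^2 - 14*r + 2)/(r^2*(r^2 + 7*r - 2)^2)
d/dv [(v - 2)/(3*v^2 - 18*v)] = (-v^2 + 4*v - 12)/(3*v^2*(v^2 - 12*v + 36))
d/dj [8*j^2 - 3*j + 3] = 16*j - 3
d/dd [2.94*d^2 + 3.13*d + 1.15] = 5.88*d + 3.13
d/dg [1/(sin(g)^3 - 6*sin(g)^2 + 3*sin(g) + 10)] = 3*(4*sin(g) + cos(g)^2 - 2)*cos(g)/(sin(g)^3 - 6*sin(g)^2 + 3*sin(g) + 10)^2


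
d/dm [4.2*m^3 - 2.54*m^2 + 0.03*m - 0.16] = 12.6*m^2 - 5.08*m + 0.03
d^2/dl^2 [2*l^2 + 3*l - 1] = 4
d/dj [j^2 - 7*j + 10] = 2*j - 7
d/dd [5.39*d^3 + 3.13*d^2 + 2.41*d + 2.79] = 16.17*d^2 + 6.26*d + 2.41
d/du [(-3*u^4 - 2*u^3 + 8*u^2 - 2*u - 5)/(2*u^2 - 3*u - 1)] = (-12*u^5 + 23*u^4 + 24*u^3 - 14*u^2 + 4*u - 13)/(4*u^4 - 12*u^3 + 5*u^2 + 6*u + 1)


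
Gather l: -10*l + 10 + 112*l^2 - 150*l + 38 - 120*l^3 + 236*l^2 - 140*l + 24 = -120*l^3 + 348*l^2 - 300*l + 72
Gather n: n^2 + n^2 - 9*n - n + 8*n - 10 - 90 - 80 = 2*n^2 - 2*n - 180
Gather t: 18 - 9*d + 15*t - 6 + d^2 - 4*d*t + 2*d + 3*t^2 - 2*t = d^2 - 7*d + 3*t^2 + t*(13 - 4*d) + 12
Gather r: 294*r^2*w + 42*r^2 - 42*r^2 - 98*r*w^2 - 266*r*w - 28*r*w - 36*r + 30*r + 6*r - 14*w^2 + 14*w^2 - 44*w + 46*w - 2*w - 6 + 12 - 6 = 294*r^2*w + r*(-98*w^2 - 294*w)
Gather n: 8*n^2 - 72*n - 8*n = 8*n^2 - 80*n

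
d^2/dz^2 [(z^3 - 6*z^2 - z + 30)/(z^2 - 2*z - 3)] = -12/(z^3 + 3*z^2 + 3*z + 1)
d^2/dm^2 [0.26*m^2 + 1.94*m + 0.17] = 0.520000000000000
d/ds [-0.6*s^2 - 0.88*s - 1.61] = -1.2*s - 0.88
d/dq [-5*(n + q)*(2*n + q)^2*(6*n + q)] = -260*n^3 - 380*n^2*q - 165*n*q^2 - 20*q^3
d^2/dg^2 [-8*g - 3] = 0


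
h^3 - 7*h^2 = h^2*(h - 7)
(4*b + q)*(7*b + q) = 28*b^2 + 11*b*q + q^2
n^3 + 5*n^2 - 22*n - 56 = (n - 4)*(n + 2)*(n + 7)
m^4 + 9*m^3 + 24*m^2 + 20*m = m*(m + 2)^2*(m + 5)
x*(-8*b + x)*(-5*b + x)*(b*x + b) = 40*b^3*x^2 + 40*b^3*x - 13*b^2*x^3 - 13*b^2*x^2 + b*x^4 + b*x^3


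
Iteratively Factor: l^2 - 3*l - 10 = (l + 2)*(l - 5)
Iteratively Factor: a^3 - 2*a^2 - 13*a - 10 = (a + 2)*(a^2 - 4*a - 5) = (a - 5)*(a + 2)*(a + 1)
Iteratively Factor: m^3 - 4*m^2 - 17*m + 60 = (m - 5)*(m^2 + m - 12) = (m - 5)*(m + 4)*(m - 3)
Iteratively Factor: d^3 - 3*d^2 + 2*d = (d - 2)*(d^2 - d) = d*(d - 2)*(d - 1)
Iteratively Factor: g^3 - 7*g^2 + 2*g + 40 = (g + 2)*(g^2 - 9*g + 20) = (g - 5)*(g + 2)*(g - 4)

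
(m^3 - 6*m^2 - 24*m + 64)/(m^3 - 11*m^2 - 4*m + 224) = (m - 2)/(m - 7)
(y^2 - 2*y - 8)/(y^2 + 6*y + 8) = (y - 4)/(y + 4)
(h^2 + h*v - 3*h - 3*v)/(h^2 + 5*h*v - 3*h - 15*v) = (h + v)/(h + 5*v)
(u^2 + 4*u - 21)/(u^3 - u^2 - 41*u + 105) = 1/(u - 5)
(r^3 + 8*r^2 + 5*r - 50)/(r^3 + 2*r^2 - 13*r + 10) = (r + 5)/(r - 1)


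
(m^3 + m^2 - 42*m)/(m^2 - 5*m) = (m^2 + m - 42)/(m - 5)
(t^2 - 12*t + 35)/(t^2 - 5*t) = (t - 7)/t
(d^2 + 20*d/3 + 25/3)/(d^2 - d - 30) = (d + 5/3)/(d - 6)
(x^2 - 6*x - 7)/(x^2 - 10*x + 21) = (x + 1)/(x - 3)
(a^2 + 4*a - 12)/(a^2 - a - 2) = (a + 6)/(a + 1)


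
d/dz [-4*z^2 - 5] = -8*z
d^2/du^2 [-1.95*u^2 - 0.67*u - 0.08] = -3.90000000000000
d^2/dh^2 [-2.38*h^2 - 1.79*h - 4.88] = -4.76000000000000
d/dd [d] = 1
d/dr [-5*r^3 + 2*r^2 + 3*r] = -15*r^2 + 4*r + 3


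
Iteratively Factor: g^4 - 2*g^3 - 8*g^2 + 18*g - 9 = (g + 3)*(g^3 - 5*g^2 + 7*g - 3) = (g - 3)*(g + 3)*(g^2 - 2*g + 1) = (g - 3)*(g - 1)*(g + 3)*(g - 1)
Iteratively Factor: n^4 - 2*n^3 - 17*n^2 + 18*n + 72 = (n - 3)*(n^3 + n^2 - 14*n - 24) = (n - 3)*(n + 3)*(n^2 - 2*n - 8) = (n - 4)*(n - 3)*(n + 3)*(n + 2)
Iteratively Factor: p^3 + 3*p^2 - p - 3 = (p + 1)*(p^2 + 2*p - 3) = (p + 1)*(p + 3)*(p - 1)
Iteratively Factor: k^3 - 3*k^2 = (k)*(k^2 - 3*k) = k^2*(k - 3)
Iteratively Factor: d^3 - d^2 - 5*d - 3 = (d + 1)*(d^2 - 2*d - 3) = (d - 3)*(d + 1)*(d + 1)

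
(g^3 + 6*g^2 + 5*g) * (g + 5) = g^4 + 11*g^3 + 35*g^2 + 25*g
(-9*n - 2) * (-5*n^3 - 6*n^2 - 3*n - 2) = 45*n^4 + 64*n^3 + 39*n^2 + 24*n + 4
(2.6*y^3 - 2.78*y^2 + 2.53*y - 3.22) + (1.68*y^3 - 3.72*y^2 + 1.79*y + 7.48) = 4.28*y^3 - 6.5*y^2 + 4.32*y + 4.26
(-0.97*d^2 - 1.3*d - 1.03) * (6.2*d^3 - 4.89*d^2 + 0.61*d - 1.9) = -6.014*d^5 - 3.3167*d^4 - 0.6207*d^3 + 6.0867*d^2 + 1.8417*d + 1.957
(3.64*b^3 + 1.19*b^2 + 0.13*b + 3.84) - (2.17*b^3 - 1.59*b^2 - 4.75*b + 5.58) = 1.47*b^3 + 2.78*b^2 + 4.88*b - 1.74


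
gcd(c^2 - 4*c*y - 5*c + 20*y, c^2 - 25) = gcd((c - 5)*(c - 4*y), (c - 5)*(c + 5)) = c - 5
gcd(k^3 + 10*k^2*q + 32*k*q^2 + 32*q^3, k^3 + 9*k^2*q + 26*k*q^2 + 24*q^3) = k^2 + 6*k*q + 8*q^2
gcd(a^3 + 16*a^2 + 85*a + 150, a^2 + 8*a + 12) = a + 6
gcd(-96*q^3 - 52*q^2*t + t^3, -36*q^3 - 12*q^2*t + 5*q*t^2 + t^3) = 12*q^2 + 8*q*t + t^2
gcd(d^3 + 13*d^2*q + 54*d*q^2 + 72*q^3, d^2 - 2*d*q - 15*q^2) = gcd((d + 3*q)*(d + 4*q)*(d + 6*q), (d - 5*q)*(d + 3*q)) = d + 3*q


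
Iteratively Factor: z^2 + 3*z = (z + 3)*(z)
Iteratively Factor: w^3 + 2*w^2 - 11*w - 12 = (w - 3)*(w^2 + 5*w + 4) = (w - 3)*(w + 4)*(w + 1)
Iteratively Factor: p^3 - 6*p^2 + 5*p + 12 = (p - 3)*(p^2 - 3*p - 4) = (p - 4)*(p - 3)*(p + 1)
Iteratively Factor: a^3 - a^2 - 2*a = (a + 1)*(a^2 - 2*a) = (a - 2)*(a + 1)*(a)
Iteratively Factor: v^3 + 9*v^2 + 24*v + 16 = (v + 4)*(v^2 + 5*v + 4) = (v + 1)*(v + 4)*(v + 4)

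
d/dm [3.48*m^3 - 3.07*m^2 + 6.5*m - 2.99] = 10.44*m^2 - 6.14*m + 6.5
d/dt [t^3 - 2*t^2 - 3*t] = 3*t^2 - 4*t - 3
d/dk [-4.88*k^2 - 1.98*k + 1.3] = -9.76*k - 1.98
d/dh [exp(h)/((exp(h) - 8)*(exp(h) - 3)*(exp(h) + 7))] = 2*(-exp(3*h) + 2*exp(2*h) + 84)*exp(h)/(exp(6*h) - 8*exp(5*h) - 90*exp(4*h) + 760*exp(3*h) + 1465*exp(2*h) - 17808*exp(h) + 28224)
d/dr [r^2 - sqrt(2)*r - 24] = 2*r - sqrt(2)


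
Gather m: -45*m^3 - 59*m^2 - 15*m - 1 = -45*m^3 - 59*m^2 - 15*m - 1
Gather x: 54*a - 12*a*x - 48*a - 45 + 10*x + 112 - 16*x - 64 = 6*a + x*(-12*a - 6) + 3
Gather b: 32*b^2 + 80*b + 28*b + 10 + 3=32*b^2 + 108*b + 13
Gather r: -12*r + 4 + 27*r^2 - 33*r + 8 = 27*r^2 - 45*r + 12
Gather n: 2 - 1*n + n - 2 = 0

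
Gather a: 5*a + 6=5*a + 6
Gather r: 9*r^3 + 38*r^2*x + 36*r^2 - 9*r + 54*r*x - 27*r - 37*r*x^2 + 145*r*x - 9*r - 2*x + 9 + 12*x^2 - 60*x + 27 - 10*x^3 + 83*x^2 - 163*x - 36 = 9*r^3 + r^2*(38*x + 36) + r*(-37*x^2 + 199*x - 45) - 10*x^3 + 95*x^2 - 225*x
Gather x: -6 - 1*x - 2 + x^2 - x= x^2 - 2*x - 8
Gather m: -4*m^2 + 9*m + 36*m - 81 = -4*m^2 + 45*m - 81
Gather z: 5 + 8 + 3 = 16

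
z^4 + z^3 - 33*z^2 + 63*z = z*(z - 3)^2*(z + 7)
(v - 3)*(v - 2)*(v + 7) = v^3 + 2*v^2 - 29*v + 42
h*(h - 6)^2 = h^3 - 12*h^2 + 36*h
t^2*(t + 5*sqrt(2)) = t^3 + 5*sqrt(2)*t^2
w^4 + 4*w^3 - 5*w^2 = w^2*(w - 1)*(w + 5)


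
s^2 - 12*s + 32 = (s - 8)*(s - 4)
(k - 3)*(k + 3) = k^2 - 9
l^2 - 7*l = l*(l - 7)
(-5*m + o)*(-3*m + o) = 15*m^2 - 8*m*o + o^2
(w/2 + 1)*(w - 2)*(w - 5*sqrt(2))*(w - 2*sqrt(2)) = w^4/2 - 7*sqrt(2)*w^3/2 + 8*w^2 + 14*sqrt(2)*w - 40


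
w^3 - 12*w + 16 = (w - 2)^2*(w + 4)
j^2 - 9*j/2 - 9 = (j - 6)*(j + 3/2)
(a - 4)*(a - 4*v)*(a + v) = a^3 - 3*a^2*v - 4*a^2 - 4*a*v^2 + 12*a*v + 16*v^2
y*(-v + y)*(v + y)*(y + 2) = -v^2*y^2 - 2*v^2*y + y^4 + 2*y^3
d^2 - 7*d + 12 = (d - 4)*(d - 3)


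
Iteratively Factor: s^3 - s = (s + 1)*(s^2 - s) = s*(s + 1)*(s - 1)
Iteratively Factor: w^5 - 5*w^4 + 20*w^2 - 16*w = (w + 2)*(w^4 - 7*w^3 + 14*w^2 - 8*w) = (w - 4)*(w + 2)*(w^3 - 3*w^2 + 2*w) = w*(w - 4)*(w + 2)*(w^2 - 3*w + 2) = w*(w - 4)*(w - 1)*(w + 2)*(w - 2)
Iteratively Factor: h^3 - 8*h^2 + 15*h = (h)*(h^2 - 8*h + 15) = h*(h - 3)*(h - 5)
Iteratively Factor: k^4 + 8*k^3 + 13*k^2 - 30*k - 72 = (k + 3)*(k^3 + 5*k^2 - 2*k - 24) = (k + 3)*(k + 4)*(k^2 + k - 6) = (k + 3)^2*(k + 4)*(k - 2)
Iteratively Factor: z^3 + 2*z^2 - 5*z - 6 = (z + 1)*(z^2 + z - 6) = (z + 1)*(z + 3)*(z - 2)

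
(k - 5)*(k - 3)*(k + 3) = k^3 - 5*k^2 - 9*k + 45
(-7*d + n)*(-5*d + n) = 35*d^2 - 12*d*n + n^2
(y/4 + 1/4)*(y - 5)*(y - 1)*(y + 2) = y^4/4 - 3*y^3/4 - 11*y^2/4 + 3*y/4 + 5/2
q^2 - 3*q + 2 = (q - 2)*(q - 1)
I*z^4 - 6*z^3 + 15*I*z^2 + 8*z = z*(z - I)*(z + 8*I)*(I*z + 1)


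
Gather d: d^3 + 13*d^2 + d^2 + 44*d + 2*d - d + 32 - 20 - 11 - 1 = d^3 + 14*d^2 + 45*d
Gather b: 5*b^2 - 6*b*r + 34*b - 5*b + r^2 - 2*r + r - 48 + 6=5*b^2 + b*(29 - 6*r) + r^2 - r - 42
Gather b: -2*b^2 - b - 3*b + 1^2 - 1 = -2*b^2 - 4*b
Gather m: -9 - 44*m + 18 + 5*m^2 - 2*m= 5*m^2 - 46*m + 9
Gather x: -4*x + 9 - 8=1 - 4*x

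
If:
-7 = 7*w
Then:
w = -1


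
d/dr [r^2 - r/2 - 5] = 2*r - 1/2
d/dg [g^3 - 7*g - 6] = 3*g^2 - 7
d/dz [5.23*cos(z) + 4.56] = -5.23*sin(z)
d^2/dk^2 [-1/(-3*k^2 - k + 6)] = 2*(-9*k^2 - 3*k + (6*k + 1)^2 + 18)/(3*k^2 + k - 6)^3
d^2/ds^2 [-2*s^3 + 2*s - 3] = -12*s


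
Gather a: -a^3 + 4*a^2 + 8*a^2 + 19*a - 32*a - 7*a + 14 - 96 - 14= -a^3 + 12*a^2 - 20*a - 96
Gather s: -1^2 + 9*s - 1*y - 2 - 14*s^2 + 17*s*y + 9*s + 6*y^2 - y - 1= -14*s^2 + s*(17*y + 18) + 6*y^2 - 2*y - 4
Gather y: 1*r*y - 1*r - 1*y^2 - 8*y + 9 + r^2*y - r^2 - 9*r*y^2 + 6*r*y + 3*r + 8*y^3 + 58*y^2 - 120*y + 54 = -r^2 + 2*r + 8*y^3 + y^2*(57 - 9*r) + y*(r^2 + 7*r - 128) + 63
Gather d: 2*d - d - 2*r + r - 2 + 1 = d - r - 1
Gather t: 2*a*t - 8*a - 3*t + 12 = -8*a + t*(2*a - 3) + 12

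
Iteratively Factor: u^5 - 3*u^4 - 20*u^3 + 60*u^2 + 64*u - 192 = (u - 2)*(u^4 - u^3 - 22*u^2 + 16*u + 96) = (u - 2)*(u + 2)*(u^3 - 3*u^2 - 16*u + 48) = (u - 4)*(u - 2)*(u + 2)*(u^2 + u - 12) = (u - 4)*(u - 3)*(u - 2)*(u + 2)*(u + 4)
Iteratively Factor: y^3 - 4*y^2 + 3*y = (y)*(y^2 - 4*y + 3) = y*(y - 3)*(y - 1)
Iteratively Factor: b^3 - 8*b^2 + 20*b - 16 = (b - 2)*(b^2 - 6*b + 8) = (b - 2)^2*(b - 4)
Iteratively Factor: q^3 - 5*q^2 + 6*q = (q - 2)*(q^2 - 3*q) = (q - 3)*(q - 2)*(q)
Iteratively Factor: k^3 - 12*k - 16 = (k + 2)*(k^2 - 2*k - 8) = (k - 4)*(k + 2)*(k + 2)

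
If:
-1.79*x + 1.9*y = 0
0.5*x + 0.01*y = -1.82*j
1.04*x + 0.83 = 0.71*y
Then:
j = 0.63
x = -2.24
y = -2.11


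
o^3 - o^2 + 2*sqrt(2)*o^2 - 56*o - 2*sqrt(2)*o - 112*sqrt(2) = (o - 8)*(o + 7)*(o + 2*sqrt(2))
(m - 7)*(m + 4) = m^2 - 3*m - 28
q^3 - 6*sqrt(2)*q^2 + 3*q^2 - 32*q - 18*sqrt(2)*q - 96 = (q + 3)*(q - 8*sqrt(2))*(q + 2*sqrt(2))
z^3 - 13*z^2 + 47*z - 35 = (z - 7)*(z - 5)*(z - 1)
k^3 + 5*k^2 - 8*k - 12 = (k - 2)*(k + 1)*(k + 6)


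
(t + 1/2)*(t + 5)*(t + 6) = t^3 + 23*t^2/2 + 71*t/2 + 15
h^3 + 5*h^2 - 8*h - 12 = (h - 2)*(h + 1)*(h + 6)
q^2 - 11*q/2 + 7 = (q - 7/2)*(q - 2)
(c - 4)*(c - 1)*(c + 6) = c^3 + c^2 - 26*c + 24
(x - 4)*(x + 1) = x^2 - 3*x - 4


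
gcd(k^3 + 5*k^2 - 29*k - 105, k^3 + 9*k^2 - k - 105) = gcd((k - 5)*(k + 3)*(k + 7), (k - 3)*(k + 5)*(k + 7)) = k + 7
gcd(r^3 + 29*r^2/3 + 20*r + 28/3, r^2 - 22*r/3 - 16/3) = r + 2/3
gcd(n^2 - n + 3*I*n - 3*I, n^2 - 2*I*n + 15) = n + 3*I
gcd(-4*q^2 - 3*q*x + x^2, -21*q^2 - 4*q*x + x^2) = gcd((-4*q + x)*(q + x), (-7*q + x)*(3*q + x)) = 1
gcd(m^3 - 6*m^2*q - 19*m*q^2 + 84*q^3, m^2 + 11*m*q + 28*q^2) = m + 4*q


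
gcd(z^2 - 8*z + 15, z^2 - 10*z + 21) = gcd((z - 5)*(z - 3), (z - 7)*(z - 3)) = z - 3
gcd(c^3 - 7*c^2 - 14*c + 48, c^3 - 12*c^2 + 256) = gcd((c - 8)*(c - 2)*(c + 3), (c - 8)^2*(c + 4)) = c - 8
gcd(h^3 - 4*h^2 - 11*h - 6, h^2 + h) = h + 1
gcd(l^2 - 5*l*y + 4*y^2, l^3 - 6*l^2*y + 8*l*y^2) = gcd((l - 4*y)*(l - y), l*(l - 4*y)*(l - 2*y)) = -l + 4*y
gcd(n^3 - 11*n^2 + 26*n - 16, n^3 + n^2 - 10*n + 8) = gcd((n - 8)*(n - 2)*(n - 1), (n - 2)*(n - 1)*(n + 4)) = n^2 - 3*n + 2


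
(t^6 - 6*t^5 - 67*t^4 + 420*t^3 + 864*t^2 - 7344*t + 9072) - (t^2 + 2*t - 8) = t^6 - 6*t^5 - 67*t^4 + 420*t^3 + 863*t^2 - 7346*t + 9080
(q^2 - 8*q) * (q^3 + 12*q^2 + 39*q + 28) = q^5 + 4*q^4 - 57*q^3 - 284*q^2 - 224*q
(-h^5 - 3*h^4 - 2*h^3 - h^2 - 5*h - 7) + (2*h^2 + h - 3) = -h^5 - 3*h^4 - 2*h^3 + h^2 - 4*h - 10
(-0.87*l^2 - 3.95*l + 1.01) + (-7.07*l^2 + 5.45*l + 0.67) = -7.94*l^2 + 1.5*l + 1.68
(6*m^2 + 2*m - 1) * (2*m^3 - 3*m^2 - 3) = 12*m^5 - 14*m^4 - 8*m^3 - 15*m^2 - 6*m + 3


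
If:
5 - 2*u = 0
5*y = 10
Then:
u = 5/2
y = 2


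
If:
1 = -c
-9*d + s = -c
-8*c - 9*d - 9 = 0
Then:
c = -1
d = -1/9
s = 0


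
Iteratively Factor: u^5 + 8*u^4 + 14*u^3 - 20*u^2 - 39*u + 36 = (u - 1)*(u^4 + 9*u^3 + 23*u^2 + 3*u - 36) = (u - 1)^2*(u^3 + 10*u^2 + 33*u + 36) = (u - 1)^2*(u + 4)*(u^2 + 6*u + 9) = (u - 1)^2*(u + 3)*(u + 4)*(u + 3)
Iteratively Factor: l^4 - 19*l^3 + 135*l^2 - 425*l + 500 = (l - 5)*(l^3 - 14*l^2 + 65*l - 100) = (l - 5)^2*(l^2 - 9*l + 20) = (l - 5)^2*(l - 4)*(l - 5)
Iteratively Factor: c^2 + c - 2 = (c + 2)*(c - 1)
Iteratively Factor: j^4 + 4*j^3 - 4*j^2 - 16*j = (j - 2)*(j^3 + 6*j^2 + 8*j) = j*(j - 2)*(j^2 + 6*j + 8) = j*(j - 2)*(j + 2)*(j + 4)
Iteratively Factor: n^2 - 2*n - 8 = (n + 2)*(n - 4)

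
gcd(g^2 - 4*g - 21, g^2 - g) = 1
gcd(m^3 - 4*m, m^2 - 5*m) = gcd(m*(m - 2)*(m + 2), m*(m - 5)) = m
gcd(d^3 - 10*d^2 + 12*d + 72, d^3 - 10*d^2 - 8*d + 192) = d - 6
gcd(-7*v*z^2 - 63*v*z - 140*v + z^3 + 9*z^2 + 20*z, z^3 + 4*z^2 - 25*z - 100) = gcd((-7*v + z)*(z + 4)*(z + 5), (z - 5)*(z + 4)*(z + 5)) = z^2 + 9*z + 20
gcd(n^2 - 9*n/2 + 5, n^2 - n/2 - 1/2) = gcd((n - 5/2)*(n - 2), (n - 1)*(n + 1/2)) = 1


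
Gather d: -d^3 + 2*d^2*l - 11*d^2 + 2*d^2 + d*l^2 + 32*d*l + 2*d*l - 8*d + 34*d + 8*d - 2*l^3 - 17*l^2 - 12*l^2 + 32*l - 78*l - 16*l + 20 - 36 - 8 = -d^3 + d^2*(2*l - 9) + d*(l^2 + 34*l + 34) - 2*l^3 - 29*l^2 - 62*l - 24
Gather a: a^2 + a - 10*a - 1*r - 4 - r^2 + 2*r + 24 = a^2 - 9*a - r^2 + r + 20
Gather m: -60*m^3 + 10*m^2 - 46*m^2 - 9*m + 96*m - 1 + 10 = -60*m^3 - 36*m^2 + 87*m + 9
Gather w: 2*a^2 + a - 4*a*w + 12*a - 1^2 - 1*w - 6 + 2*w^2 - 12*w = 2*a^2 + 13*a + 2*w^2 + w*(-4*a - 13) - 7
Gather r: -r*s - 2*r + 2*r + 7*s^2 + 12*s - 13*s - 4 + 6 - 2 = -r*s + 7*s^2 - s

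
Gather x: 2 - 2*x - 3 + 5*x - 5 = 3*x - 6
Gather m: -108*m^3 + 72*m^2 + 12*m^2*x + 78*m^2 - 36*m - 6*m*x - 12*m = -108*m^3 + m^2*(12*x + 150) + m*(-6*x - 48)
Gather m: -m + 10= 10 - m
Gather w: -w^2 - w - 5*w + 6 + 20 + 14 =-w^2 - 6*w + 40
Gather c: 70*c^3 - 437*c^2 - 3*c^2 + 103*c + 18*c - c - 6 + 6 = 70*c^3 - 440*c^2 + 120*c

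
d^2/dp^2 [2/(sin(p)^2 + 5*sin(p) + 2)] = 2*(-4*sin(p)^4 - 15*sin(p)^3 - 11*sin(p)^2 + 40*sin(p) + 46)/(sin(p)^2 + 5*sin(p) + 2)^3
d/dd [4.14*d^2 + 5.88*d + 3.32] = 8.28*d + 5.88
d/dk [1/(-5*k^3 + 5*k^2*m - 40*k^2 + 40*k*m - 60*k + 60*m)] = (3*k^2 - 2*k*m + 16*k - 8*m + 12)/(5*(k^3 - k^2*m + 8*k^2 - 8*k*m + 12*k - 12*m)^2)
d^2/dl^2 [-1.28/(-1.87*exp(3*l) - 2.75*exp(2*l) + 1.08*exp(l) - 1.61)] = ((-21.5424*exp(2*l) - 14.08*exp(l) + 1.3824)*(1.87*exp(3*l) + 2.75*exp(2*l) - 1.08*exp(l) + 1.61) + 1.28*(5.61*exp(2*l) + 5.5*exp(l) - 1.08)*(11.22*exp(2*l) + 11.0*exp(l) - 2.16)*exp(l))*exp(l)/(1.87*exp(3*l) + 2.75*exp(2*l) - 1.08*exp(l) + 1.61)^3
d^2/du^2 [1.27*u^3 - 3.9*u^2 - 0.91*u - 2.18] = 7.62*u - 7.8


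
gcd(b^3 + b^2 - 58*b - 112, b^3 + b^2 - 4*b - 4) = b + 2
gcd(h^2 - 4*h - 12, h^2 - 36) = h - 6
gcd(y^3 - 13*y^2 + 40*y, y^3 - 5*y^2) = y^2 - 5*y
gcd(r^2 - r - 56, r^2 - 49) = r + 7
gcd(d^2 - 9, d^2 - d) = 1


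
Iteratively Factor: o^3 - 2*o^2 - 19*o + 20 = (o + 4)*(o^2 - 6*o + 5) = (o - 1)*(o + 4)*(o - 5)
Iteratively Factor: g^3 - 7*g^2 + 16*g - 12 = (g - 2)*(g^2 - 5*g + 6) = (g - 2)^2*(g - 3)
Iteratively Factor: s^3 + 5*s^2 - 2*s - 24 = (s - 2)*(s^2 + 7*s + 12) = (s - 2)*(s + 3)*(s + 4)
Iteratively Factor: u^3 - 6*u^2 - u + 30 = (u - 3)*(u^2 - 3*u - 10) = (u - 3)*(u + 2)*(u - 5)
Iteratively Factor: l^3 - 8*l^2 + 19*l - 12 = (l - 4)*(l^2 - 4*l + 3) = (l - 4)*(l - 3)*(l - 1)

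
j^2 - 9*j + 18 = (j - 6)*(j - 3)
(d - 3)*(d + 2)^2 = d^3 + d^2 - 8*d - 12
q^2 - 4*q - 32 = (q - 8)*(q + 4)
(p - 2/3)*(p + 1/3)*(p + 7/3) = p^3 + 2*p^2 - p - 14/27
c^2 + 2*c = c*(c + 2)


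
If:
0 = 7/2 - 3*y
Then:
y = 7/6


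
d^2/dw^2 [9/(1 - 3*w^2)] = 54*(-9*w^2 - 1)/(3*w^2 - 1)^3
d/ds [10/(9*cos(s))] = 10*sin(s)/(9*cos(s)^2)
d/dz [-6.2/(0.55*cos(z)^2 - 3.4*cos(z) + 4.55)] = (21.08 - 6.82*cos(z))*sin(z)/(0.55*cos(z)^2 - 3.4*cos(z) + 4.55)^2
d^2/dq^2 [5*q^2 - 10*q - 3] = 10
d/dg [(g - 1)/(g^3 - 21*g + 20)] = (-2*g - 1)/(g^4 + 2*g^3 - 39*g^2 - 40*g + 400)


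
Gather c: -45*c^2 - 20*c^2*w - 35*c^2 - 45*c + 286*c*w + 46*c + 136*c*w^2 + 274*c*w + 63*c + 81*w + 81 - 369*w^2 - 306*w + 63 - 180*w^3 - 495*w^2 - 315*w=c^2*(-20*w - 80) + c*(136*w^2 + 560*w + 64) - 180*w^3 - 864*w^2 - 540*w + 144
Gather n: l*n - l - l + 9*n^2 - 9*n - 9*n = -2*l + 9*n^2 + n*(l - 18)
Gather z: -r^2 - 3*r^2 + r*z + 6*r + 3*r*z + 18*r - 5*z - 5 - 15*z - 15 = -4*r^2 + 24*r + z*(4*r - 20) - 20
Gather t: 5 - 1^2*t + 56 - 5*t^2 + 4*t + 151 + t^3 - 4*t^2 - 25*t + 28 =t^3 - 9*t^2 - 22*t + 240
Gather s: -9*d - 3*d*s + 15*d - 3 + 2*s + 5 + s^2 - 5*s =6*d + s^2 + s*(-3*d - 3) + 2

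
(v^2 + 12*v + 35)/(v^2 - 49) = (v + 5)/(v - 7)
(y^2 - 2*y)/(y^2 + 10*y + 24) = y*(y - 2)/(y^2 + 10*y + 24)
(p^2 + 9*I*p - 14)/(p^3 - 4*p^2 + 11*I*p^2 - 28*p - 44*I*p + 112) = (p + 2*I)/(p^2 + 4*p*(-1 + I) - 16*I)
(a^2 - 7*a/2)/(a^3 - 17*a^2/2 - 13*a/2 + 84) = a/(a^2 - 5*a - 24)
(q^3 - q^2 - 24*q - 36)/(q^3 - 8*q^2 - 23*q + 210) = (q^2 + 5*q + 6)/(q^2 - 2*q - 35)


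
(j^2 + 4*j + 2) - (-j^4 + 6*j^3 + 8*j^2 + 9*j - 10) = j^4 - 6*j^3 - 7*j^2 - 5*j + 12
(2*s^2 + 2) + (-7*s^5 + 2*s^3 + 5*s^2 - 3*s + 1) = -7*s^5 + 2*s^3 + 7*s^2 - 3*s + 3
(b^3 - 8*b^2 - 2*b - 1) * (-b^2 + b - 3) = -b^5 + 9*b^4 - 9*b^3 + 23*b^2 + 5*b + 3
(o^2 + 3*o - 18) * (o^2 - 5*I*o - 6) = o^4 + 3*o^3 - 5*I*o^3 - 24*o^2 - 15*I*o^2 - 18*o + 90*I*o + 108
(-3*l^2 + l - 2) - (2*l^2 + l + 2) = -5*l^2 - 4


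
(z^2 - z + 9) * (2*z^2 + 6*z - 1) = 2*z^4 + 4*z^3 + 11*z^2 + 55*z - 9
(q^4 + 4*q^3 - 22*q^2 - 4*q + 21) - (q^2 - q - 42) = q^4 + 4*q^3 - 23*q^2 - 3*q + 63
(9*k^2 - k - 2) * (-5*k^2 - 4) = -45*k^4 + 5*k^3 - 26*k^2 + 4*k + 8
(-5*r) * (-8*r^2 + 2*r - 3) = 40*r^3 - 10*r^2 + 15*r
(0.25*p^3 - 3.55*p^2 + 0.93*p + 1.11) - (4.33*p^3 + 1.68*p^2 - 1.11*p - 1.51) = -4.08*p^3 - 5.23*p^2 + 2.04*p + 2.62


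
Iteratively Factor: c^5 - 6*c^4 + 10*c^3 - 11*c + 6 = (c - 1)*(c^4 - 5*c^3 + 5*c^2 + 5*c - 6) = (c - 1)^2*(c^3 - 4*c^2 + c + 6) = (c - 1)^2*(c + 1)*(c^2 - 5*c + 6) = (c - 2)*(c - 1)^2*(c + 1)*(c - 3)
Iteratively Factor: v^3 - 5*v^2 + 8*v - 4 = (v - 2)*(v^2 - 3*v + 2) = (v - 2)^2*(v - 1)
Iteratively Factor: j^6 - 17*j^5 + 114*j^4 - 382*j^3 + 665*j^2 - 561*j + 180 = (j - 5)*(j^5 - 12*j^4 + 54*j^3 - 112*j^2 + 105*j - 36) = (j - 5)*(j - 1)*(j^4 - 11*j^3 + 43*j^2 - 69*j + 36) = (j - 5)*(j - 4)*(j - 1)*(j^3 - 7*j^2 + 15*j - 9) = (j - 5)*(j - 4)*(j - 1)^2*(j^2 - 6*j + 9) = (j - 5)*(j - 4)*(j - 3)*(j - 1)^2*(j - 3)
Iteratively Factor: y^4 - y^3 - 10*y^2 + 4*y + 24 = (y - 3)*(y^3 + 2*y^2 - 4*y - 8) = (y - 3)*(y - 2)*(y^2 + 4*y + 4) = (y - 3)*(y - 2)*(y + 2)*(y + 2)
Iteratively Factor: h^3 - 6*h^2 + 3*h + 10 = (h - 2)*(h^2 - 4*h - 5) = (h - 5)*(h - 2)*(h + 1)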